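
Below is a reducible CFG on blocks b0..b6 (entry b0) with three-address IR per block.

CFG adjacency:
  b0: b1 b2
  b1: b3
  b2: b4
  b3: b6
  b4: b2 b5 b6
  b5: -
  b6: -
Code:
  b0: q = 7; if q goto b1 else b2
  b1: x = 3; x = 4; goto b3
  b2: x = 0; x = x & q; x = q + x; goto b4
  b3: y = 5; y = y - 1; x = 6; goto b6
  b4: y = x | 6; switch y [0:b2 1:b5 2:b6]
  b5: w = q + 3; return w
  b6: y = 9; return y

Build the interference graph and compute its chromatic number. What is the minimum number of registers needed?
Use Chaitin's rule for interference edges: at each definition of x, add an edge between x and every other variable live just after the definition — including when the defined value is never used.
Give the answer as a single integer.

Answer: 2

Analysis:
Block summaries:
  b0: {q} / ∅
  b1: {x} / ∅
  b2: {x} / {q}
  b3: {x,y} / ∅
  b4: {y} / {x}
  b5: {w} / {q}
  b6: {y} / ∅

Liveness:
  b0: in=∅ out={q}
  b1: in=∅ out=∅
  b2: in={q} out={q,x}
  b3: in=∅ out=∅
  b4: in={q,x} out={q}
  b5: in={q} out=∅
  b6: in=∅ out=∅

Interfere edges:
  q — {x,y}
  w — ∅
  x — {q}
  y — {q}

Colouring:
  clique {q,x} ⇒ need ≥ 2
  assign q→r0 w→r0 x→r1 y→r1 — no edge inside a register ⇒ χ ≤ 2
  χ = 2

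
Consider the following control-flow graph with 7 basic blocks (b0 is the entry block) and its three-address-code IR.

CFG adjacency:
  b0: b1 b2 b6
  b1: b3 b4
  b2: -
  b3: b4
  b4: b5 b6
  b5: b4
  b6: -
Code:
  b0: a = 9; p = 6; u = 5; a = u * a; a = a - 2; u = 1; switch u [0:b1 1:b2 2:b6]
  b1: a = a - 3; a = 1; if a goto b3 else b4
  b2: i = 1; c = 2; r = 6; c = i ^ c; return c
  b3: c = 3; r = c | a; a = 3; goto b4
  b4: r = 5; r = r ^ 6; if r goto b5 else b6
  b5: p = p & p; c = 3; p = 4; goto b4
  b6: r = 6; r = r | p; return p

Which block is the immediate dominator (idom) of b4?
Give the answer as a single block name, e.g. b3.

Answer: b1

Working:
idom tree: b1←b0 b2←b0 b3←b1 b4←b1 b5←b4 b6←b0
Join-block Dom:
  b4: preds {b1,b3,b5}: {b0,b1} ∩ {b0,b1,b3} ∩ {b0,b1,b4,b5} = {b0,b1}; idom=b1
  b6: preds {b0,b4}: {b0} ∩ {b0,b1,b4} = {b0}; idom=b0

idom(b4) = b1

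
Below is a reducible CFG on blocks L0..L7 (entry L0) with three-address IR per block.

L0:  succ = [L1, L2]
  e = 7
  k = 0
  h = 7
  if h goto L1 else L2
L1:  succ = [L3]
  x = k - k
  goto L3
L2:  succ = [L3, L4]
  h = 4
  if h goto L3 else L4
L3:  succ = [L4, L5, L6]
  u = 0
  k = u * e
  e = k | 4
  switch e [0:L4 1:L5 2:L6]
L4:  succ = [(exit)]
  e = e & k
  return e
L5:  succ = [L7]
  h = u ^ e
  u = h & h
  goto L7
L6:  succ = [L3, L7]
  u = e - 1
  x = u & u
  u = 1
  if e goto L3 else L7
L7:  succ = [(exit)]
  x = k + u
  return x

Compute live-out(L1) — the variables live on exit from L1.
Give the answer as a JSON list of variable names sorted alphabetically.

Per-block:
  L0: def={e,h,k} ue=∅
  L1: def={x} ue={k}
  L2: def={h} ue=∅
  L3: def={e,k,u} ue={e}
  L4: def={e} ue={e,k}
  L5: def={h,u} ue={e,u}
  L6: def={u,x} ue={e}
  L7: def={x} ue={k,u}

Backward fixpoint:
  live L0: ∅→{e,k}
  live L1: {e,k}→{e}
  live L2: {e,k}→{e,k}
  live L3: {e}→{e,k,u}
  live L4: {e,k}→∅
  live L5: {e,k,u}→{k,u}
  live L6: {e,k}→{e,k,u}
  live L7: {k,u}→∅

live-out(L1) = ["e"]

Answer: ["e"]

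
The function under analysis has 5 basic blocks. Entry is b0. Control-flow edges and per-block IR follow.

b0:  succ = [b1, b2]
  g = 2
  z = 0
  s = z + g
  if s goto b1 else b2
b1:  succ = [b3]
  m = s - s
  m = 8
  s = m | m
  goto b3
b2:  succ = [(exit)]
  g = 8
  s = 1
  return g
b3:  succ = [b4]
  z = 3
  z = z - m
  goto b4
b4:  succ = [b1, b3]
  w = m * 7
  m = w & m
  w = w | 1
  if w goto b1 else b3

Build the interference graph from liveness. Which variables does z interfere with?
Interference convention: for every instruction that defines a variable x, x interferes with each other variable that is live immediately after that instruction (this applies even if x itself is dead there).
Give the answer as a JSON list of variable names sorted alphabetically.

Block summaries:
  b0: {g,s,z} / ∅
  b1: {m,s} / {s}
  b2: {g,s} / ∅
  b3: {z} / {m}
  b4: {m,w} / {m}

Live sets:
  b0: in=∅ out={s}
  b1: in={s} out={m,s}
  b2: in=∅ out=∅
  b3: in={m,s} out={m,s}
  b4: in={m,s} out={m,s}

Interference:
  g — {s,z}
  m — {s,w,z}
  s — {g,m,w,z}
  w — {m,s}
  z — {g,m,s}

N(z) = ["g", "m", "s"]

Answer: ["g", "m", "s"]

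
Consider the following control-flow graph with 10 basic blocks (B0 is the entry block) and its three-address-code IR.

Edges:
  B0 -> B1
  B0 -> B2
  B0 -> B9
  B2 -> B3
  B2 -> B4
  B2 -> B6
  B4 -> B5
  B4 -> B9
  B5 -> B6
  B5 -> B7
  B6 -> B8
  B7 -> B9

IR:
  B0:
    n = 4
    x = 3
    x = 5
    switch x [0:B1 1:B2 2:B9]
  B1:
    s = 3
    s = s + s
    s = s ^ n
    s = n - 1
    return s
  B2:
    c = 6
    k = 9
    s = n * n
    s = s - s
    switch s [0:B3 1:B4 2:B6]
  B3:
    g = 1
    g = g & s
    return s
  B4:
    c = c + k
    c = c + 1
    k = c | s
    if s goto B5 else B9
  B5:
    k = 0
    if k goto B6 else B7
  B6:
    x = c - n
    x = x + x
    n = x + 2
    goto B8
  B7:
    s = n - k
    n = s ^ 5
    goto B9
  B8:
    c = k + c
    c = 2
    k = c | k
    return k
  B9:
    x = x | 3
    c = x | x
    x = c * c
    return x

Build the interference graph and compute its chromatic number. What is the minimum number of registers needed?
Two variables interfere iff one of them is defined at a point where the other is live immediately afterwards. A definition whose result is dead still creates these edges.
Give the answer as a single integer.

Answer: 5

Working:
def/use:
  B0 def {n,x} use ∅
  B1 def {s} use {n}
  B2 def {c,k,s} use {n}
  B3 def {g} use {s}
  B4 def {c,k} use {c,k,s}
  B5 def {k} use ∅
  B6 def {n,x} use {c,n}
  B7 def {n,s} use {k,n}
  B8 def {c,k} use {c,k}
  B9 def {c,x} use {x}

Live sets:
  B0 li=∅ lo={n,x}
  B1 li={n} lo=∅
  B2 li={n,x} lo={c,k,n,s,x}
  B3 li={s} lo=∅
  B4 li={c,k,n,s,x} lo={c,n,x}
  B5 li={c,n,x} lo={c,k,n,x}
  B6 li={c,k,n} lo={c,k}
  B7 li={k,n,x} lo={x}
  B8 li={c,k} lo=∅
  B9 li={x} lo=∅

Interference:
  c: {k,n,s,x}
  g: {s}
  k: {c,n,s,x}
  n: {c,k,s,x}
  s: {c,g,k,n,x}
  x: {c,k,n,s}

Chromatic number:
  lower bound: {c,k,n,s,x} mutually conflict ⇒ χ ≥ 5
  assign c→R1 g→R1 k→R2 n→R3 s→R0 x→R4 — no edge inside a register ⇒ χ ≤ 5
  χ = 5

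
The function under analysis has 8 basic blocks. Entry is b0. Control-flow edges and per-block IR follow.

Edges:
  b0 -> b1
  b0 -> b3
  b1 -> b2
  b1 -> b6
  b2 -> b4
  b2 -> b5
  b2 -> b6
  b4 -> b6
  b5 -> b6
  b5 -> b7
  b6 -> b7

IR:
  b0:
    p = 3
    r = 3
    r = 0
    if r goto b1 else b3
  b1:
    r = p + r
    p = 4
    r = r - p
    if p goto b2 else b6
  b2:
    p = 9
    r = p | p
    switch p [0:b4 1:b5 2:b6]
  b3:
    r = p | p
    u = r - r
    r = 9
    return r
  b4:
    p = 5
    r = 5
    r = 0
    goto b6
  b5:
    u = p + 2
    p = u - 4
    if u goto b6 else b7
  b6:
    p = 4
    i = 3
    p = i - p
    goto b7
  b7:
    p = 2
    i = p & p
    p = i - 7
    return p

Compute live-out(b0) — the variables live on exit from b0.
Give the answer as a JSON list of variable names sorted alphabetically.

Answer: ["p", "r"]

Analysis:
Block summaries:
  b0: def={p,r} ue=∅
  b1: def={p,r} ue={p,r}
  b2: def={p,r} ue=∅
  b3: def={r,u} ue={p}
  b4: def={p,r} ue=∅
  b5: def={p,u} ue={p}
  b6: def={i,p} ue=∅
  b7: def={i,p} ue=∅

Liveness:
  b0: in=∅ out={p,r}
  b1: in={p,r} out=∅
  b2: in=∅ out={p}
  b3: in={p} out=∅
  b4: in=∅ out=∅
  b5: in={p} out=∅
  b6: in=∅ out=∅
  b7: in=∅ out=∅

live-out(b0) = ["p", "r"]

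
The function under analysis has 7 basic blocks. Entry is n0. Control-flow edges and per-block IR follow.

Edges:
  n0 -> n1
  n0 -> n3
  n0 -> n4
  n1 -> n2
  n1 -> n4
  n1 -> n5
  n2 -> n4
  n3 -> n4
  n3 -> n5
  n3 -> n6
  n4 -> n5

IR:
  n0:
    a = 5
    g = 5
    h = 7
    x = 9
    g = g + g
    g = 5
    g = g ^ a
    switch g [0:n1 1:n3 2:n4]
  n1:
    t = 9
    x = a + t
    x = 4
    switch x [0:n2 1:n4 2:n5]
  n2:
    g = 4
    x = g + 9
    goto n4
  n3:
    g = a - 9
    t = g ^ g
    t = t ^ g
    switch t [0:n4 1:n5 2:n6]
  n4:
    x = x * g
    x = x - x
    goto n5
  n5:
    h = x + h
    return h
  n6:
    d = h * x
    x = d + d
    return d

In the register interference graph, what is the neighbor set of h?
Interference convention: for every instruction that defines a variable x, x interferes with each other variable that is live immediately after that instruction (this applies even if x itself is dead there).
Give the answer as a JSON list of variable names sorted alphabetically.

Answer: ["a", "g", "t", "x"]

Analysis:
Block summaries:
  n0: {a,g,h,x} / ∅
  n1: {t,x} / {a}
  n2: {g,x} / ∅
  n3: {g,t} / {a}
  n4: {x} / {g,x}
  n5: {h} / {h,x}
  n6: {d,x} / {h,x}

Liveness:
  n0 li=∅ lo={a,g,h,x}
  n1 li={a,g,h} lo={g,h,x}
  n2 li={h} lo={g,h,x}
  n3 li={a,h,x} lo={g,h,x}
  n4 li={g,h,x} lo={h,x}
  n5 li={h,x} lo=∅
  n6 li={h,x} lo=∅

Interfere edges:
  a↔{g,h,t,x}
  d↔{x}
  g↔{a,h,t,x}
  h↔{a,g,t,x}
  t↔{a,g,h,x}
  x↔{a,d,g,h,t}

N(h) = ["a", "g", "t", "x"]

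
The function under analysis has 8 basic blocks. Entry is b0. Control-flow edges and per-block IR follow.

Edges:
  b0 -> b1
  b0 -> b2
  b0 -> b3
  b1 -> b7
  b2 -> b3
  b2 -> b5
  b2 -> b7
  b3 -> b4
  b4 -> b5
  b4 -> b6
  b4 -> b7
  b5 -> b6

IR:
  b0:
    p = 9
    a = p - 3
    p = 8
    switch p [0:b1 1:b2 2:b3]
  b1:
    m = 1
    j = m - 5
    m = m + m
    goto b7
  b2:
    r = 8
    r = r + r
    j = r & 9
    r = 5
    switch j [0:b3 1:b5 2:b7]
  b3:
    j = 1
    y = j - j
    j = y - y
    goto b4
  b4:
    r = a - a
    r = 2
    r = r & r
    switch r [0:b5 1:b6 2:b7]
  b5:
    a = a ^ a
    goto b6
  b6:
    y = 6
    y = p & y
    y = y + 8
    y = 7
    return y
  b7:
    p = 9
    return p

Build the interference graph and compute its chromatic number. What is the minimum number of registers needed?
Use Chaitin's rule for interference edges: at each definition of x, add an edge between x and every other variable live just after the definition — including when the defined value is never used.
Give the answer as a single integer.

def/use:
  b0 def {a,p} use ∅
  b1 def {j,m} use ∅
  b2 def {j,r} use ∅
  b3 def {j,y} use ∅
  b4 def {r} use {a}
  b5 def {a} use {a}
  b6 def {y} use {p}
  b7 def {p} use ∅

Liveness:
  b0 li=∅ lo={a,p}
  b1 li=∅ lo=∅
  b2 li={a,p} lo={a,p}
  b3 li={a,p} lo={a,p}
  b4 li={a,p} lo={a,p}
  b5 li={a,p} lo={p}
  b6 li={p} lo=∅
  b7 li=∅ lo=∅

Interference:
  a — {j,p,r,y}
  j — {a,m,p,r}
  m — {j}
  p — {a,j,r,y}
  r — {a,j,p}
  y — {a,p}

Registers:
  lower bound: {a,j,p,r} mutually conflict ⇒ χ ≥ 4
  assign a→c0 j→c1 m→c0 p→c2 r→c3 y→c1 — no edge inside a register ⇒ χ ≤ 4
  χ = 4

Answer: 4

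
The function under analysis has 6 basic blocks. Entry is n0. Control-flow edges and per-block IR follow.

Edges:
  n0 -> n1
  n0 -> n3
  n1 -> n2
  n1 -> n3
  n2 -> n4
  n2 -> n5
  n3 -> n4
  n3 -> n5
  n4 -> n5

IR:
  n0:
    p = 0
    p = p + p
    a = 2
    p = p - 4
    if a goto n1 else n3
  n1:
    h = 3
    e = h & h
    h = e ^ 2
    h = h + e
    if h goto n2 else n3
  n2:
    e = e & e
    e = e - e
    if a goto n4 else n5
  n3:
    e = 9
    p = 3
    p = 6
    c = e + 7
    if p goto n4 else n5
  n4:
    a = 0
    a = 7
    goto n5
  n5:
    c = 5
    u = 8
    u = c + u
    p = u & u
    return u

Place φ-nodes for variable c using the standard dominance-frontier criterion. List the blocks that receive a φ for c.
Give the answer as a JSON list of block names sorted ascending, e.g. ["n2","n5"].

Answer: ["n4", "n5"]

Analysis:
idom tree: n1←n0 n2←n1 n3←n0 n4←n0 n5←n0
Dom at joins:
  n3: preds {n0,n1}: {n0} ∩ {n0,n1} = {n0}; idom=n0
  n4: preds {n2,n3}: {n0,n1,n2} ∩ {n0,n3} = {n0}; idom=n0
  n5: preds {n2,n3,n4}: {n0,n1,n2} ∩ {n0,n3} ∩ {n0,n4} = {n0}; idom=n0

DF derivation:
  n3←n0: walk · to n0
  n3←n1: walk n1 to n0
  n4←n2: walk n2→n1 to n0
  n4←n3: walk n3 to n0
  n5←n2: walk n2→n1 to n0
  n5←n3: walk n3 to n0
  n5←n4: walk n4 to n0
  n0: DF=∅
  n1: DF={n3,n4,n5}
  n2: DF={n4,n5}
  n3: DF={n4,n5}
  n4: DF={n5}
  n5: DF=∅

φ for c: defs {n3,n5}
  DF⁺ = {n4,n5}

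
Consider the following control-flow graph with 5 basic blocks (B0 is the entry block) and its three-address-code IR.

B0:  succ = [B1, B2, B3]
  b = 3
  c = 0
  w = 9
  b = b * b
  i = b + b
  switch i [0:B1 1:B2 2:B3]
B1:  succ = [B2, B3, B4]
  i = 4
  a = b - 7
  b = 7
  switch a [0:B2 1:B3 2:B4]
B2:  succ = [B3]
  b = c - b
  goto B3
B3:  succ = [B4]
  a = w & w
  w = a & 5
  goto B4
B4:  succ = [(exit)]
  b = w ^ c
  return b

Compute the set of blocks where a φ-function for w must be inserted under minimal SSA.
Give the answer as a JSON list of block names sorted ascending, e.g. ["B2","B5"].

idom tree: B1←B0 B2←B0 B3←B0 B4←B0
Join-block Dom:
  B2: preds {B0,B1}: {B0} ∩ {B0,B1} = {B0}; idom=B0
  B3: preds {B0,B1,B2}: {B0} ∩ {B0,B1} ∩ {B0,B2} = {B0}; idom=B0
  B4: preds {B1,B3}: {B0,B1} ∩ {B0,B3} = {B0}; idom=B0

DF walk-up:
  join B2 pred B0: · stop@B0
  join B2 pred B1: B1 stop@B0
  join B3 pred B0: · stop@B0
  join B3 pred B1: B1 stop@B0
  join B3 pred B2: B2 stop@B0
  join B4 pred B1: B1 stop@B0
  join B4 pred B3: B3 stop@B0
  B0: DF=∅
  B1: DF={B2,B3,B4}
  B2: DF={B3}
  B3: DF={B4}
  B4: DF=∅

φ for w: defs {B0,B3}
  DF⁺ = {B4}

Answer: ["B4"]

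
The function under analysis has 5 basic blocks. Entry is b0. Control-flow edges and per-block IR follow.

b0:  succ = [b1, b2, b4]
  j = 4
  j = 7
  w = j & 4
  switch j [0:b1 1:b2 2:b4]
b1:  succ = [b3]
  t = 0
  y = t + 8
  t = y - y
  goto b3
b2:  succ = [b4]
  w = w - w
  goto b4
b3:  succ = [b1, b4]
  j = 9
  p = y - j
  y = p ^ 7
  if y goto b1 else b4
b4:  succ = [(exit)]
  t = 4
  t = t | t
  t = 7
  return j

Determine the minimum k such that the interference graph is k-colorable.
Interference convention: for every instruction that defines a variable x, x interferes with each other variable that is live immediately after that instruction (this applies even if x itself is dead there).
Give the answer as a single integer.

def/use:
  b0 def {j,w} use ∅
  b1 def {t,y} use ∅
  b2 def {w} use {w}
  b3 def {j,p,y} use {y}
  b4 def {t} use {j}

Backward fixpoint:
  b0 li=∅ lo={j,w}
  b1 li=∅ lo={y}
  b2 li={j,w} lo={j}
  b3 li={y} lo={j}
  b4 li={j} lo=∅

Conflict graph:
  j: {p,t,w,y}
  p: {j}
  t: {j,y}
  w: {j}
  y: {j,t}

Chromatic number:
  clique {j,t,y} ⇒ need ≥ 3
  assign j→c0 p→c1 t→c1 w→c1 y→c2 — no edge inside a register ⇒ χ ≤ 3
  χ = 3

Answer: 3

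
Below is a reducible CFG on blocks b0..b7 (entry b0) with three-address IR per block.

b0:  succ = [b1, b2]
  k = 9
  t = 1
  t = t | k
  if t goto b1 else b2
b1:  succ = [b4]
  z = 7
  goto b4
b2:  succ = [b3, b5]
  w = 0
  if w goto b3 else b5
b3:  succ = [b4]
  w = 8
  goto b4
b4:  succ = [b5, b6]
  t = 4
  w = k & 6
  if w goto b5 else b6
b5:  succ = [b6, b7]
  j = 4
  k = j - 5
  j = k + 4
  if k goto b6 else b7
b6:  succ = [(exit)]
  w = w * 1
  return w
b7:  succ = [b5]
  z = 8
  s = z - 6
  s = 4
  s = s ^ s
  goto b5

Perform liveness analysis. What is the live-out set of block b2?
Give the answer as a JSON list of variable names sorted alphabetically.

Answer: ["k", "w"]

Derivation:
def/use:
  b0: {k,t} / ∅
  b1: {z} / ∅
  b2: {w} / ∅
  b3: {w} / ∅
  b4: {t,w} / {k}
  b5: {j,k} / ∅
  b6: {w} / {w}
  b7: {s,z} / ∅

Live sets:
  live b0: ∅→{k}
  live b1: {k}→{k}
  live b2: {k}→{k,w}
  live b3: {k}→{k}
  live b4: {k}→{w}
  live b5: {w}→{w}
  live b6: {w}→∅
  live b7: {w}→{w}

live-out(b2) = ["k", "w"]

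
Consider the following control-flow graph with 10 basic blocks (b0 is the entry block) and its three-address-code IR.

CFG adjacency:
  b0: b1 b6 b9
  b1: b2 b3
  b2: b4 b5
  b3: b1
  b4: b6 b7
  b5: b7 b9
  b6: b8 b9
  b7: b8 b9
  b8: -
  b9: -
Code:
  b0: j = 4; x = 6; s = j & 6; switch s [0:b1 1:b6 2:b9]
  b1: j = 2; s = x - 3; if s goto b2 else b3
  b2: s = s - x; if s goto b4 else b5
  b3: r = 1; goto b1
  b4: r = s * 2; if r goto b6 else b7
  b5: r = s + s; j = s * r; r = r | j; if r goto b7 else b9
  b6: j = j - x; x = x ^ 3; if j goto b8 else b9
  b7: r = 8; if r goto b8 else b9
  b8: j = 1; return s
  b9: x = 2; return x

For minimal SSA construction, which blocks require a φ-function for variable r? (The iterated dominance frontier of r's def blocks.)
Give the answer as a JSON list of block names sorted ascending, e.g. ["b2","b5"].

idom tree: b1←b0 b2←b1 b3←b1 b4←b2 b5←b2 b6←b0 b7←b2 b8←b0 b9←b0
Dom at joins:
  b1: preds {b0,b3}: {b0} ∩ {b0,b1,b3} = {b0}; idom=b0
  b6: preds {b0,b4}: {b0} ∩ {b0,b1,b2,b4} = {b0}; idom=b0
  b7: preds {b4,b5}: {b0,b1,b2,b4} ∩ {b0,b1,b2,b5} = {b0,b1,b2}; idom=b2
  b8: preds {b6,b7}: {b0,b6} ∩ {b0,b1,b2,b7} = {b0}; idom=b0
  b9: preds {b0,b5,b6,b7}: {b0} ∩ {b0,b1,b2,b5} ∩ {b0,b6} ∩ {b0,b1,b2,b7} = {b0}; idom=b0

Frontier:
  b1←b0: walk · to b0
  b1←b3: walk b3→b1 to b0
  b6←b0: walk · to b0
  b6←b4: walk b4→b2→b1 to b0
  b7←b4: walk b4 to b2
  b7←b5: walk b5 to b2
  b8←b6: walk b6 to b0
  b8←b7: walk b7→b2→b1 to b0
  b9←b0: walk · to b0
  b9←b5: walk b5→b2→b1 to b0
  b9←b6: walk b6 to b0
  b9←b7: walk b7→b2→b1 to b0
  DF(b0)=∅
  DF(b1)={b1,b6,b8,b9}
  DF(b2)={b6,b8,b9}
  DF(b3)={b1}
  DF(b4)={b6,b7}
  DF(b5)={b7,b9}
  DF(b6)={b8,b9}
  DF(b7)={b8,b9}
  DF(b8)=∅
  DF(b9)=∅

φ for r: defs {b3,b4,b5,b7}
  DF⁺ = {b1,b6,b7,b8,b9}

Answer: ["b1", "b6", "b7", "b8", "b9"]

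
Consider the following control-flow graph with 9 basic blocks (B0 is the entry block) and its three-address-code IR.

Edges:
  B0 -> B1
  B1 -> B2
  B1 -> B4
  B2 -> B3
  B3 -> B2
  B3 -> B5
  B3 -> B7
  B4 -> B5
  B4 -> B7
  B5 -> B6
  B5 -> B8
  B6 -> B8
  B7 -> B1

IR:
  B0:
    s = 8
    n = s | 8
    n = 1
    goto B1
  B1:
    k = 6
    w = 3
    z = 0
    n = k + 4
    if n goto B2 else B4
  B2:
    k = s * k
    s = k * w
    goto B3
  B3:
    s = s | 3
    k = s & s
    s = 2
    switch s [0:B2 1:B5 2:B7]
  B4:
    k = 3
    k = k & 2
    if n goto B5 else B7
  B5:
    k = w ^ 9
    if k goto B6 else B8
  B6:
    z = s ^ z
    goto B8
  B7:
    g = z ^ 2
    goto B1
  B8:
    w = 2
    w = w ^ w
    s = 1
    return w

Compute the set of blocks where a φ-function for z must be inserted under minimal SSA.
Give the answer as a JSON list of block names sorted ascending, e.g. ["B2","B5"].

Answer: ["B1", "B8"]

Derivation:
idom tree: B1←B0 B2←B1 B3←B2 B4←B1 B5←B1 B6←B5 B7←B1 B8←B5
Join-block Dom:
  B1: preds {B0,B7}: {B0} ∩ {B0,B1,B7} = {B0}; idom=B0
  B2: preds {B1,B3}: {B0,B1} ∩ {B0,B1,B2,B3} = {B0,B1}; idom=B1
  B5: preds {B3,B4}: {B0,B1,B2,B3} ∩ {B0,B1,B4} = {B0,B1}; idom=B1
  B7: preds {B3,B4}: {B0,B1,B2,B3} ∩ {B0,B1,B4} = {B0,B1}; idom=B1
  B8: preds {B5,B6}: {B0,B1,B5} ∩ {B0,B1,B5,B6} = {B0,B1,B5}; idom=B5

DF derivation:
  B1←B0: walk · to B0
  B1←B7: walk B7→B1 to B0
  B2←B1: walk · to B1
  B2←B3: walk B3→B2 to B1
  B5←B3: walk B3→B2 to B1
  B5←B4: walk B4 to B1
  B7←B3: walk B3→B2 to B1
  B7←B4: walk B4 to B1
  B8←B5: walk · to B5
  B8←B6: walk B6 to B5
  DF(B0)=∅
  DF(B1)={B1}
  DF(B2)={B2,B5,B7}
  DF(B3)={B2,B5,B7}
  DF(B4)={B5,B7}
  DF(B5)=∅
  DF(B6)={B8}
  DF(B7)={B1}
  DF(B8)=∅

φ for z: defs {B1,B6}
  DF⁺ = {B1,B8}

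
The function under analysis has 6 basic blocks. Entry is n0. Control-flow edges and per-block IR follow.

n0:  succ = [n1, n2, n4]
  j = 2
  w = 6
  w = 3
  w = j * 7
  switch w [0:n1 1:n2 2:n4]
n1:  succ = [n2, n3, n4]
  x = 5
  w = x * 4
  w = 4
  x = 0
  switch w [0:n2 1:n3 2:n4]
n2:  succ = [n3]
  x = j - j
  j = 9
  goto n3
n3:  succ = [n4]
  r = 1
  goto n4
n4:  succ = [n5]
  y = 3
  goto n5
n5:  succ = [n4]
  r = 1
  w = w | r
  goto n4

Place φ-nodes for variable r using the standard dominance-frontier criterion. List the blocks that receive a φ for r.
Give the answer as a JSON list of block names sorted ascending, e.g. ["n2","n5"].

Answer: ["n4"]

Working:
idom tree: n1←n0 n2←n0 n3←n0 n4←n0 n5←n4
Dom∩ at merges:
  n2: preds {n0,n1}: {n0} ∩ {n0,n1} = {n0}; idom=n0
  n3: preds {n1,n2}: {n0,n1} ∩ {n0,n2} = {n0}; idom=n0
  n4: preds {n0,n1,n3,n5}: {n0} ∩ {n0,n1} ∩ {n0,n3} ∩ {n0,n4,n5} = {n0}; idom=n0

DF walk-up:
  join n2 pred n0: · stop@n0
  join n2 pred n1: n1 stop@n0
  join n3 pred n1: n1 stop@n0
  join n3 pred n2: n2 stop@n0
  join n4 pred n0: · stop@n0
  join n4 pred n1: n1 stop@n0
  join n4 pred n3: n3 stop@n0
  join n4 pred n5: n5→n4 stop@n0
  n0 → ∅
  n1 → {n2,n3,n4}
  n2 → {n3}
  n3 → {n4}
  n4 → {n4}
  n5 → {n4}

φ for r: defs {n3,n5}
  DF⁺ = {n4}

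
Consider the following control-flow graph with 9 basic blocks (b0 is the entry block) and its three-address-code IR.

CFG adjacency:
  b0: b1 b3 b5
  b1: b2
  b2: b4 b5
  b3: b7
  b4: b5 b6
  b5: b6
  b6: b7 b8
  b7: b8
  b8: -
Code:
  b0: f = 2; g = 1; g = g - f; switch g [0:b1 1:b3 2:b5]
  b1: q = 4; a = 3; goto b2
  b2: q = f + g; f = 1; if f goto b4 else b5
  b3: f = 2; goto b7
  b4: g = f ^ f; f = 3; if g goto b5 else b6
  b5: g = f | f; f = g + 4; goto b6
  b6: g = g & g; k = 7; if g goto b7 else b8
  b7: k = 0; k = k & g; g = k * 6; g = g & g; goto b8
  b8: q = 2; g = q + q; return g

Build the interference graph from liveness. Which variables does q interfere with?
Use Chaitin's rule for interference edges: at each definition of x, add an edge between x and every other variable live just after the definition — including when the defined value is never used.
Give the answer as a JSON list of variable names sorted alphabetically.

Answer: ["f", "g"]

Working:
Per-block:
  b0 def {f,g} use ∅
  b1 def {a,q} use ∅
  b2 def {f,q} use {f,g}
  b3 def {f} use ∅
  b4 def {f,g} use {f}
  b5 def {f,g} use {f}
  b6 def {g,k} use {g}
  b7 def {g,k} use {g}
  b8 def {g,q} use ∅

Backward fixpoint:
  live b0: ∅→{f,g}
  live b1: {f,g}→{f,g}
  live b2: {f,g}→{f}
  live b3: {g}→{g}
  live b4: {f}→{f,g}
  live b5: {f}→{g}
  live b6: {g}→{g}
  live b7: {g}→∅
  live b8: ∅→∅

Interfere edges:
  a↔{f,g}
  f↔{a,g,q}
  g↔{a,f,k,q}
  k↔{g}
  q↔{f,g}

N(q) = ["f", "g"]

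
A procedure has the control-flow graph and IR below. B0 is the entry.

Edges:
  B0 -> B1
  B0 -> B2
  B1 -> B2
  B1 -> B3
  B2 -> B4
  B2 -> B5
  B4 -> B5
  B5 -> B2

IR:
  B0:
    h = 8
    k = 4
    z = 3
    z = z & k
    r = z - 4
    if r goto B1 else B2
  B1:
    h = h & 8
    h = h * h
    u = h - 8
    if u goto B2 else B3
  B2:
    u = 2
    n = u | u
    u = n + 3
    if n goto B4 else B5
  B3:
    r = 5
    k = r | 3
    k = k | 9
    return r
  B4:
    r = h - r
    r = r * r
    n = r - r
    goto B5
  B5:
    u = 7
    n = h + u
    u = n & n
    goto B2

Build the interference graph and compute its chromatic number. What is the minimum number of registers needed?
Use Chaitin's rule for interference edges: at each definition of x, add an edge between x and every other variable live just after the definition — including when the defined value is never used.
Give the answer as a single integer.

Answer: 4

Derivation:
Block summaries:
  B0: {h,k,r,z} / ∅
  B1: {h,u} / {h}
  B2: {n,u} / ∅
  B3: {k,r} / ∅
  B4: {n,r} / {h,r}
  B5: {n,u} / {h}

Liveness:
  B0 li=∅ lo={h,r}
  B1 li={h,r} lo={h,r}
  B2 li={h,r} lo={h,r}
  B3 li=∅ lo=∅
  B4 li={h,r} lo={h,r}
  B5 li={h,r} lo={h,r}

Conflict graph:
  h — {k,n,r,u,z}
  k — {h,r,z}
  n — {h,r,u}
  r — {h,k,n,u}
  u — {h,n,r}
  z — {h,k}

Registers:
  lower bound: {h,n,r,u} mutually conflict ⇒ χ ≥ 4
  4-colouring: c0={h}  c1={r,z}  c2={k,n}  c3={u}
  χ = 4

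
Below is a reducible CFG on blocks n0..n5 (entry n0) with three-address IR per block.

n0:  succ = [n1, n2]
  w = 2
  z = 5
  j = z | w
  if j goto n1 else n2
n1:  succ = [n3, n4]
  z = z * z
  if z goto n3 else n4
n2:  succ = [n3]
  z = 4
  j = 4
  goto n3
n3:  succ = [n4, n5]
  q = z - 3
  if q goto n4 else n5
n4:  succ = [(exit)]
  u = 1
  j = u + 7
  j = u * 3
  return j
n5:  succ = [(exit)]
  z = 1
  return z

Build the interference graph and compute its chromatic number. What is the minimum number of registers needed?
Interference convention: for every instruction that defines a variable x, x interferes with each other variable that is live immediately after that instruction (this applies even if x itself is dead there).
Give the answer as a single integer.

Answer: 2

Working:
def/use:
  n0 def {j,w,z} use ∅
  n1 def {z} use {z}
  n2 def {j,z} use ∅
  n3 def {q} use {z}
  n4 def {j,u} use ∅
  n5 def {z} use ∅

Live sets:
  live n0: ∅→{z}
  live n1: {z}→{z}
  live n2: ∅→{z}
  live n3: {z}→∅
  live n4: ∅→∅
  live n5: ∅→∅

Interfere edges:
  j — {u,z}
  q — ∅
  u — {j}
  w — {z}
  z — {j,w}

Colouring:
  lower bound: {j,u} mutually conflict ⇒ χ ≥ 2
  assign j→r0 q→r0 u→r1 w→r0 z→r1 — no edge inside a register ⇒ χ ≤ 2
  χ = 2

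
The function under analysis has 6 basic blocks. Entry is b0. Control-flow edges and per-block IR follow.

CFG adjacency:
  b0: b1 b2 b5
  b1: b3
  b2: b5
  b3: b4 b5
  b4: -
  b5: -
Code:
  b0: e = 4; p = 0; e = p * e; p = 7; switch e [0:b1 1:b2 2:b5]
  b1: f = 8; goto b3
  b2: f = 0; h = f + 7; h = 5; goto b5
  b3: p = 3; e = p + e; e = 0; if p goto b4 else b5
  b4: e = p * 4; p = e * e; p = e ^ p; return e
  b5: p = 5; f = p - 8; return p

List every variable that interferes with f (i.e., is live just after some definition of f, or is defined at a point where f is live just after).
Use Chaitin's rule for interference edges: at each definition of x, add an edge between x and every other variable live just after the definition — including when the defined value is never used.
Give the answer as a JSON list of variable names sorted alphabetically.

Answer: ["e", "p"]

Derivation:
Per-block:
  b0 def {e,p} use ∅
  b1 def {f} use ∅
  b2 def {f,h} use ∅
  b3 def {e,p} use {e}
  b4 def {e,p} use {p}
  b5 def {f,p} use ∅

Liveness:
  b0: in=∅ out={e}
  b1: in={e} out={e}
  b2: in=∅ out=∅
  b3: in={e} out={p}
  b4: in={p} out=∅
  b5: in=∅ out=∅

Interfere edges:
  e↔{f,p}
  f↔{e,p}
  h↔∅
  p↔{e,f}

N(f) = ["e", "p"]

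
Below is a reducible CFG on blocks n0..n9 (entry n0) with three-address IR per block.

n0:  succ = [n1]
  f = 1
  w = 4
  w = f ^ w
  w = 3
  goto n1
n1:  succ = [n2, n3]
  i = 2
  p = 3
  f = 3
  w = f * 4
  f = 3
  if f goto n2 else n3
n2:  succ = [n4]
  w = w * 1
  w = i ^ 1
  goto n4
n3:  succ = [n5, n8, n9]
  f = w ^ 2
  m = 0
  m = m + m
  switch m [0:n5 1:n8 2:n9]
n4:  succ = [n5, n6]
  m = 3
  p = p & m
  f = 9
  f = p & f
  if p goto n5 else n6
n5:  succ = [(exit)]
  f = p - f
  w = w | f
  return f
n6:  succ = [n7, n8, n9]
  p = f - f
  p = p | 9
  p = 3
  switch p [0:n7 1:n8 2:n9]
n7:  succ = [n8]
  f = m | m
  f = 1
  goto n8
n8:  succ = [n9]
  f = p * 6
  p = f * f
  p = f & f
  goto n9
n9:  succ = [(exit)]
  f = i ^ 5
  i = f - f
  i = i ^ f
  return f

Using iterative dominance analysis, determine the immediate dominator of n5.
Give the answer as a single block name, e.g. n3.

Answer: n1

Working:
idom tree: n1←n0 n2←n1 n3←n1 n4←n2 n5←n1 n6←n4 n7←n6 n8←n1 n9←n1
Dom at joins:
  n5: preds {n3,n4}: {n0,n1,n3} ∩ {n0,n1,n2,n4} = {n0,n1}; idom=n1
  n8: preds {n3,n6,n7}: {n0,n1,n3} ∩ {n0,n1,n2,n4,n6} ∩ {n0,n1,n2,n4,n6,n7} = {n0,n1}; idom=n1
  n9: preds {n3,n6,n8}: {n0,n1,n3} ∩ {n0,n1,n2,n4,n6} ∩ {n0,n1,n8} = {n0,n1}; idom=n1

idom(n5) = n1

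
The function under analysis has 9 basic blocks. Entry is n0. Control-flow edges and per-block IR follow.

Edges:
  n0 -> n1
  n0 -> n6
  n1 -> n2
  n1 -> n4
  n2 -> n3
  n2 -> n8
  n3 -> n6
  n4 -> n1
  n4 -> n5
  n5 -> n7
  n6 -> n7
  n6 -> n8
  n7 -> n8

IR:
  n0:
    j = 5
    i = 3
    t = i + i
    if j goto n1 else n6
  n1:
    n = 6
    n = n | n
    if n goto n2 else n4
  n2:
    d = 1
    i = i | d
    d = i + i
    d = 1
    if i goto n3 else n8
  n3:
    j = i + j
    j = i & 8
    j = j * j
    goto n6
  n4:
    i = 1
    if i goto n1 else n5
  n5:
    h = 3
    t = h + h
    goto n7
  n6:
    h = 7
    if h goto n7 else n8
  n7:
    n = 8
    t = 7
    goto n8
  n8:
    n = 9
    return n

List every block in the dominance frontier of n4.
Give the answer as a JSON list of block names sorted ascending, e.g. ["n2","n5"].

idom tree: n1←n0 n2←n1 n3←n2 n4←n1 n5←n4 n6←n0 n7←n0 n8←n0
Dom at joins:
  n1: preds {n0,n4}: {n0} ∩ {n0,n1,n4} = {n0}; idom=n0
  n6: preds {n0,n3}: {n0} ∩ {n0,n1,n2,n3} = {n0}; idom=n0
  n7: preds {n5,n6}: {n0,n1,n4,n5} ∩ {n0,n6} = {n0}; idom=n0
  n8: preds {n2,n6,n7}: {n0,n1,n2} ∩ {n0,n6} ∩ {n0,n7} = {n0}; idom=n0

DF walk-up:
  join n1 pred n0: · stop@n0
  join n1 pred n4: n4→n1 stop@n0
  join n6 pred n0: · stop@n0
  join n6 pred n3: n3→n2→n1 stop@n0
  join n7 pred n5: n5→n4→n1 stop@n0
  join n7 pred n6: n6 stop@n0
  join n8 pred n2: n2→n1 stop@n0
  join n8 pred n6: n6 stop@n0
  join n8 pred n7: n7 stop@n0
  n0: DF=∅
  n1: DF={n1,n6,n7,n8}
  n2: DF={n6,n8}
  n3: DF={n6}
  n4: DF={n1,n7}
  n5: DF={n7}
  n6: DF={n7,n8}
  n7: DF={n8}
  n8: DF=∅

DF(n4) = ["n1", "n7"]

Answer: ["n1", "n7"]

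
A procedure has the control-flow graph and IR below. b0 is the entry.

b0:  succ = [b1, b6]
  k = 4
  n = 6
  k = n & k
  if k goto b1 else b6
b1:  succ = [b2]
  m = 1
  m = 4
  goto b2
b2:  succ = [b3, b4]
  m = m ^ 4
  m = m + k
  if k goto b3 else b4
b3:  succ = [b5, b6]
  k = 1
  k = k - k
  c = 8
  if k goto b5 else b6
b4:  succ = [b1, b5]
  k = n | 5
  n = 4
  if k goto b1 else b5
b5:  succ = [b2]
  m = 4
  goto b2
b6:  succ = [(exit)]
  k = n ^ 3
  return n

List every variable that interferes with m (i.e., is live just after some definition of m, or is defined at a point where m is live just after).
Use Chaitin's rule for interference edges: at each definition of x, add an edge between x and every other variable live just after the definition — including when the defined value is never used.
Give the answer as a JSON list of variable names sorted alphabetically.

Per-block:
  b0: def={k,n} ue=∅
  b1: def={m} ue=∅
  b2: def={m} ue={k,m}
  b3: def={c,k} ue=∅
  b4: def={k,n} ue={n}
  b5: def={m} ue=∅
  b6: def={k} ue={n}

Liveness:
  b0 li=∅ lo={k,n}
  b1 li={k,n} lo={k,m,n}
  b2 li={k,m,n} lo={n}
  b3 li={n} lo={k,n}
  b4 li={n} lo={k,n}
  b5 li={k,n} lo={k,m,n}
  b6 li={n} lo=∅

Interference:
  c — {k,n}
  k — {c,m,n}
  m — {k,n}
  n — {c,k,m}

N(m) = ["k", "n"]

Answer: ["k", "n"]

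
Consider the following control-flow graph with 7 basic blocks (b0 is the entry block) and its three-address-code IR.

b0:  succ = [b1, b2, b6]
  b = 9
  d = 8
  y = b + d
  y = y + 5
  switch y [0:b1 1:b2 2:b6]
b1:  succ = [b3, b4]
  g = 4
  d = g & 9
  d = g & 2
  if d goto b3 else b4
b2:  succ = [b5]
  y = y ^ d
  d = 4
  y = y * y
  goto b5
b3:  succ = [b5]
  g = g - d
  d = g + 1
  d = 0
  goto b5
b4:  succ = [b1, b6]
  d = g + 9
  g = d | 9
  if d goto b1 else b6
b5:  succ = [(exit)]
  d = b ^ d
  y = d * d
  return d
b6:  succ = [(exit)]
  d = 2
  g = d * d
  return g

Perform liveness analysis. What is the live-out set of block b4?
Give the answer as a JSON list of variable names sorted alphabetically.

Block summaries:
  b0: def={b,d,y} ue=∅
  b1: def={d,g} ue=∅
  b2: def={d,y} ue={d,y}
  b3: def={d,g} ue={d,g}
  b4: def={d,g} ue={g}
  b5: def={d,y} ue={b,d}
  b6: def={d,g} ue=∅

Liveness:
  b0 li=∅ lo={b,d,y}
  b1 li={b} lo={b,d,g}
  b2 li={b,d,y} lo={b,d}
  b3 li={b,d,g} lo={b,d}
  b4 li={b,g} lo={b}
  b5 li={b,d} lo=∅
  b6 li=∅ lo=∅

live-out(b4) = ["b"]

Answer: ["b"]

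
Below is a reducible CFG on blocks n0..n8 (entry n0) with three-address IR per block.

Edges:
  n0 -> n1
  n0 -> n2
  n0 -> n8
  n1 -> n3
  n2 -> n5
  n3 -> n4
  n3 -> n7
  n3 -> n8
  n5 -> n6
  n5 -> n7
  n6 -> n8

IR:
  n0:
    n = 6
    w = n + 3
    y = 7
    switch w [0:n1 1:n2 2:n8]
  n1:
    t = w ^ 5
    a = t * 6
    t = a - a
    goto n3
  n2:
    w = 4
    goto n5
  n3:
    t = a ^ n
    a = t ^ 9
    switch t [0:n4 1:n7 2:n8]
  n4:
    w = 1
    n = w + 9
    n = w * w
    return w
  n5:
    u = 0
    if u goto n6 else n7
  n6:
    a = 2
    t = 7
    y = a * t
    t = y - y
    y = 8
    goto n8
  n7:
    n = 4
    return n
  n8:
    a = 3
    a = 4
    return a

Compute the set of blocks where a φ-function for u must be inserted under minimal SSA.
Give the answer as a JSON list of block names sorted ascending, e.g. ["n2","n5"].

Answer: ["n7", "n8"]

Working:
idom tree: n1←n0 n2←n0 n3←n1 n4←n3 n5←n2 n6←n5 n7←n0 n8←n0
Join-block Dom:
  n7: preds {n3,n5}: {n0,n1,n3} ∩ {n0,n2,n5} = {n0}; idom=n0
  n8: preds {n0,n3,n6}: {n0} ∩ {n0,n1,n3} ∩ {n0,n2,n5,n6} = {n0}; idom=n0

Frontier:
  n7←n3: walk n3→n1 to n0
  n7←n5: walk n5→n2 to n0
  n8←n0: walk · to n0
  n8←n3: walk n3→n1 to n0
  n8←n6: walk n6→n5→n2 to n0
  n0: DF=∅
  n1: DF={n7,n8}
  n2: DF={n7,n8}
  n3: DF={n7,n8}
  n4: DF=∅
  n5: DF={n7,n8}
  n6: DF={n8}
  n7: DF=∅
  n8: DF=∅

φ for u: defs {n5}
  DF⁺ = {n7,n8}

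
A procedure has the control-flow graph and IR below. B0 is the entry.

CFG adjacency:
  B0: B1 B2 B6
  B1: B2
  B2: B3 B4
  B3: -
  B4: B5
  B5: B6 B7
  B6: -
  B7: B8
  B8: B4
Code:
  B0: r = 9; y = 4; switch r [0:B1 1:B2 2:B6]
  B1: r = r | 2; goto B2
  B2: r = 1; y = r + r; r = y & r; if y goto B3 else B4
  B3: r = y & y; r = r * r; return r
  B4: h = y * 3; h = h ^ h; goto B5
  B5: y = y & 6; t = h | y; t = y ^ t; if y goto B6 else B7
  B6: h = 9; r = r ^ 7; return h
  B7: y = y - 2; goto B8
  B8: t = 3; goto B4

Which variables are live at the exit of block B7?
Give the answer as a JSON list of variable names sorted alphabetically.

Per-block:
  B0 def {r,y} use ∅
  B1 def {r} use {r}
  B2 def {r,y} use ∅
  B3 def {r} use {y}
  B4 def {h} use {y}
  B5 def {t,y} use {h,y}
  B6 def {h,r} use {r}
  B7 def {y} use {y}
  B8 def {t} use ∅

Backward fixpoint:
  live B0: ∅→{r}
  live B1: {r}→∅
  live B2: ∅→{r,y}
  live B3: {y}→∅
  live B4: {r,y}→{h,r,y}
  live B5: {h,r,y}→{r,y}
  live B6: {r}→∅
  live B7: {r,y}→{r,y}
  live B8: {r,y}→{r,y}

live-out(B7) = ["r", "y"]

Answer: ["r", "y"]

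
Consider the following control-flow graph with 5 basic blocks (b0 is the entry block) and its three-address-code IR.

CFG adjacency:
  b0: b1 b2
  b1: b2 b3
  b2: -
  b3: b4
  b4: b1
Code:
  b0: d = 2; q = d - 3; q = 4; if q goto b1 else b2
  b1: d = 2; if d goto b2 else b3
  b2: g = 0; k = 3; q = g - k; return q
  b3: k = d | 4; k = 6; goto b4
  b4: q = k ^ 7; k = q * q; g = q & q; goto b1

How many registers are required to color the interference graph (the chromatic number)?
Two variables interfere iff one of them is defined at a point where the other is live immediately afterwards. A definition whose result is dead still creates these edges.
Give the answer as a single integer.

Answer: 2

Working:
Per-block:
  b0: {d,q} / ∅
  b1: {d} / ∅
  b2: {g,k,q} / ∅
  b3: {k} / {d}
  b4: {g,k,q} / {k}

Liveness:
  b0 li=∅ lo=∅
  b1 li=∅ lo={d}
  b2 li=∅ lo=∅
  b3 li={d} lo={k}
  b4 li={k} lo=∅

Conflict graph:
  d — ∅
  g — {k}
  k — {g,q}
  q — {k}

Colouring:
  {g,k} pairwise interfere (2-clique) ⇒ χ ≥ 2
  2-colouring: c0={d,k}  c1={g,q}
  χ = 2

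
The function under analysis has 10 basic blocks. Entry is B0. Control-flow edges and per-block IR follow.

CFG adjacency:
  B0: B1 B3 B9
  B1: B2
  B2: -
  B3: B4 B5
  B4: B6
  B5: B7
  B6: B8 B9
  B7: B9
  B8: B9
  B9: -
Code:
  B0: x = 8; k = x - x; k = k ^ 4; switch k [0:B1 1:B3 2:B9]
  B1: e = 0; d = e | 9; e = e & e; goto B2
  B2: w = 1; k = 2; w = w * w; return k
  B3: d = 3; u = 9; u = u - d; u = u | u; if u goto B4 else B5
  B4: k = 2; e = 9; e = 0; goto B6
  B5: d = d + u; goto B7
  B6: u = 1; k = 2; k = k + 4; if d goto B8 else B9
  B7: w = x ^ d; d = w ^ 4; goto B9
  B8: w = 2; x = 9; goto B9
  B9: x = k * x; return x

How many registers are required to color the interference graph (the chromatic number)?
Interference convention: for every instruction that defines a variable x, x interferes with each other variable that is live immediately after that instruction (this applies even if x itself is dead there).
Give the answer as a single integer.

Answer: 4

Working:
Per-block:
  B0: {k,x} / ∅
  B1: {d,e} / ∅
  B2: {k,w} / ∅
  B3: {d,u} / ∅
  B4: {e,k} / ∅
  B5: {d} / {d,u}
  B6: {k,u} / {d}
  B7: {d,w} / {d,x}
  B8: {w,x} / ∅
  B9: {x} / {k,x}

Live sets:
  live B0: ∅→{k,x}
  live B1: ∅→∅
  live B2: ∅→∅
  live B3: {k,x}→{d,k,u,x}
  live B4: {d,x}→{d,x}
  live B5: {d,k,u,x}→{d,k,x}
  live B6: {d,x}→{k,x}
  live B7: {d,k,x}→{k,x}
  live B8: {k}→{k,x}
  live B9: {k,x}→∅

Interfere edges:
  d — {e,k,u,x}
  e — {d,x}
  k — {d,u,w,x}
  u — {d,k,x}
  w — {k,x}
  x — {d,e,k,u,w}

Registers:
  {d,k,u,x} pairwise interfere (4-clique) ⇒ χ ≥ 4
  assign d→r1 e→r2 k→r2 u→r3 w→r1 x→r0 — no edge inside a register ⇒ χ ≤ 4
  χ = 4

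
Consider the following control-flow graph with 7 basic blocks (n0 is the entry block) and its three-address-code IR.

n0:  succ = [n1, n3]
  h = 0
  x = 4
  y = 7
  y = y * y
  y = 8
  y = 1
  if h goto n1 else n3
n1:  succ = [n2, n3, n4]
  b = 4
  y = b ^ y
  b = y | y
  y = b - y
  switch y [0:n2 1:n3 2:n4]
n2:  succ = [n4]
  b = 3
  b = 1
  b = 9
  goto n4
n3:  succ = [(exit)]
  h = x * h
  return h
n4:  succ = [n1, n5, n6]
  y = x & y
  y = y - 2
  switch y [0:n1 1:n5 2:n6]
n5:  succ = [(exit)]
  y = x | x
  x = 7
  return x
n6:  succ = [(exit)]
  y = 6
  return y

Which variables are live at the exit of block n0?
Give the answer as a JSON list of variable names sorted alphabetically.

def/use:
  n0: {h,x,y} / ∅
  n1: {b,y} / {y}
  n2: {b} / ∅
  n3: {h} / {h,x}
  n4: {y} / {x,y}
  n5: {x,y} / {x}
  n6: {y} / ∅

Backward fixpoint:
  n0: in=∅ out={h,x,y}
  n1: in={h,x,y} out={h,x,y}
  n2: in={h,x,y} out={h,x,y}
  n3: in={h,x} out=∅
  n4: in={h,x,y} out={h,x,y}
  n5: in={x} out=∅
  n6: in=∅ out=∅

live-out(n0) = ["h", "x", "y"]

Answer: ["h", "x", "y"]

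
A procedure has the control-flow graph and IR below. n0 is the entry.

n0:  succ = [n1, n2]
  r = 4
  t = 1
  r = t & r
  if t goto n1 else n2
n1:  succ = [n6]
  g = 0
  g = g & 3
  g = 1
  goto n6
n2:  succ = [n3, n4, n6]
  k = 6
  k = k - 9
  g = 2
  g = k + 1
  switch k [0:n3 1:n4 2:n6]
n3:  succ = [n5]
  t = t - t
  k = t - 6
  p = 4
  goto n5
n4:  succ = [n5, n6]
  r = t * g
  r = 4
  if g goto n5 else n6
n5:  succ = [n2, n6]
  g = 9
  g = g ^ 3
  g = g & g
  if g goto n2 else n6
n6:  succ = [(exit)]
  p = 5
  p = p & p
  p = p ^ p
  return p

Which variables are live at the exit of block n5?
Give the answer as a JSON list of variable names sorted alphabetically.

def/use:
  n0: {r,t} / ∅
  n1: {g} / ∅
  n2: {g,k} / ∅
  n3: {k,p,t} / {t}
  n4: {r} / {g,t}
  n5: {g} / ∅
  n6: {p} / ∅

Live sets:
  n0: in=∅ out={t}
  n1: in=∅ out=∅
  n2: in={t} out={g,t}
  n3: in={t} out={t}
  n4: in={g,t} out={t}
  n5: in={t} out={t}
  n6: in=∅ out=∅

live-out(n5) = ["t"]

Answer: ["t"]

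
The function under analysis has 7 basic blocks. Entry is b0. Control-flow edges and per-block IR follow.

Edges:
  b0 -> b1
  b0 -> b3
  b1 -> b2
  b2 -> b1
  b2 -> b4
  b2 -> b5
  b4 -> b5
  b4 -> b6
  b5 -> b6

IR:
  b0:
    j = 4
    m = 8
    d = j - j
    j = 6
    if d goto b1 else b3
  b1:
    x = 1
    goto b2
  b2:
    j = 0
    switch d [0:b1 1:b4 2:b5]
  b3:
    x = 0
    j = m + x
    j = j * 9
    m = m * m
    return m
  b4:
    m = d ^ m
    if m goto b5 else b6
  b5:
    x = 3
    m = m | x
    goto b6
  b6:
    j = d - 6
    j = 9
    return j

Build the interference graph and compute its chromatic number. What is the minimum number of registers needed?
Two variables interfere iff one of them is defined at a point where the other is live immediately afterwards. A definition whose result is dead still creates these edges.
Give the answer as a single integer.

Answer: 3

Analysis:
def/use:
  b0: def={d,j,m} ue=∅
  b1: def={x} ue=∅
  b2: def={j} ue={d}
  b3: def={j,m,x} ue={m}
  b4: def={m} ue={d,m}
  b5: def={m,x} ue={m}
  b6: def={j} ue={d}

Liveness:
  live b0: ∅→{d,m}
  live b1: {d,m}→{d,m}
  live b2: {d,m}→{d,m}
  live b3: {m}→∅
  live b4: {d,m}→{d,m}
  live b5: {d,m}→{d}
  live b6: {d}→∅

Conflict graph:
  d: {j,m,x}
  j: {d,m}
  m: {d,j,x}
  x: {d,m}

Registers:
  clique {d,j,m} ⇒ need ≥ 3
  3-colouring: r0={d}  r1={m}  r2={j,x}
  χ = 3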